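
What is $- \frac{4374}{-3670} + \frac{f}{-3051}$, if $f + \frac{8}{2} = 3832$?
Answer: $- \frac{117281}{1866195} \approx -0.062845$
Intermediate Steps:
$f = 3828$ ($f = -4 + 3832 = 3828$)
$- \frac{4374}{-3670} + \frac{f}{-3051} = - \frac{4374}{-3670} + \frac{3828}{-3051} = \left(-4374\right) \left(- \frac{1}{3670}\right) + 3828 \left(- \frac{1}{3051}\right) = \frac{2187}{1835} - \frac{1276}{1017} = - \frac{117281}{1866195}$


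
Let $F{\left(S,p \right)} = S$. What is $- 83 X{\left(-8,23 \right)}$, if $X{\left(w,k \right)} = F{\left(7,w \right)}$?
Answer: $-581$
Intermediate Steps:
$X{\left(w,k \right)} = 7$
$- 83 X{\left(-8,23 \right)} = \left(-83\right) 7 = -581$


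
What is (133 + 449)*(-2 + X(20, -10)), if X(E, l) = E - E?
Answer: -1164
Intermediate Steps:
X(E, l) = 0
(133 + 449)*(-2 + X(20, -10)) = (133 + 449)*(-2 + 0) = 582*(-2) = -1164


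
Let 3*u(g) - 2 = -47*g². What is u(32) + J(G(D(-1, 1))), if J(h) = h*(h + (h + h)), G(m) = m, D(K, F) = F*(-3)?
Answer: -16015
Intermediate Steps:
D(K, F) = -3*F
J(h) = 3*h² (J(h) = h*(h + 2*h) = h*(3*h) = 3*h²)
u(g) = ⅔ - 47*g²/3 (u(g) = ⅔ + (-47*g²)/3 = ⅔ - 47*g²/3)
u(32) + J(G(D(-1, 1))) = (⅔ - 47/3*32²) + 3*(-3*1)² = (⅔ - 47/3*1024) + 3*(-3)² = (⅔ - 48128/3) + 3*9 = -16042 + 27 = -16015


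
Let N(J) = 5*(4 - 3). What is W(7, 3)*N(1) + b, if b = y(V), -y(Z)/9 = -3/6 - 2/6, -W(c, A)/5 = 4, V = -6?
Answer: -185/2 ≈ -92.500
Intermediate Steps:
W(c, A) = -20 (W(c, A) = -5*4 = -20)
y(Z) = 15/2 (y(Z) = -9*(-3/6 - 2/6) = -9*(-3*⅙ - 2*⅙) = -9*(-½ - ⅓) = -9*(-⅚) = 15/2)
N(J) = 5 (N(J) = 5*1 = 5)
b = 15/2 ≈ 7.5000
W(7, 3)*N(1) + b = -20*5 + 15/2 = -100 + 15/2 = -185/2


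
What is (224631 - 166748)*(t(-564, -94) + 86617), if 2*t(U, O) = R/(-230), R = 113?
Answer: 2306273292281/460 ≈ 5.0136e+9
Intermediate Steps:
t(U, O) = -113/460 (t(U, O) = (113/(-230))/2 = (113*(-1/230))/2 = (½)*(-113/230) = -113/460)
(224631 - 166748)*(t(-564, -94) + 86617) = (224631 - 166748)*(-113/460 + 86617) = 57883*(39843707/460) = 2306273292281/460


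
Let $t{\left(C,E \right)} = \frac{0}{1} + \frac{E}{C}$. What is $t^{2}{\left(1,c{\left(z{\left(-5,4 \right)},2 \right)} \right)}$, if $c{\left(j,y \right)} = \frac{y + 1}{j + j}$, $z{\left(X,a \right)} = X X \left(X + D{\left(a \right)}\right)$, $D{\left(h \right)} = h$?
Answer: $\frac{9}{2500} \approx 0.0036$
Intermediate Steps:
$z{\left(X,a \right)} = X^{2} \left(X + a\right)$ ($z{\left(X,a \right)} = X X \left(X + a\right) = X^{2} \left(X + a\right)$)
$c{\left(j,y \right)} = \frac{1 + y}{2 j}$
$t{\left(C,E \right)} = \frac{E}{C}$ ($t{\left(C,E \right)} = 0 \cdot 1 + \frac{E}{C} = 0 + \frac{E}{C} = \frac{E}{C}$)
$t^{2}{\left(1,c{\left(z{\left(-5,4 \right)},2 \right)} \right)} = \left(\frac{\frac{1}{2} \frac{1}{\left(-5\right)^{2} \left(-5 + 4\right)} \left(1 + 2\right)}{1}\right)^{2} = \left(\frac{1}{2} \frac{1}{25 \left(-1\right)} 3 \cdot 1\right)^{2} = \left(\frac{1}{2} \frac{1}{-25} \cdot 3 \cdot 1\right)^{2} = \left(\frac{1}{2} \left(- \frac{1}{25}\right) 3 \cdot 1\right)^{2} = \left(\left(- \frac{3}{50}\right) 1\right)^{2} = \left(- \frac{3}{50}\right)^{2} = \frac{9}{2500}$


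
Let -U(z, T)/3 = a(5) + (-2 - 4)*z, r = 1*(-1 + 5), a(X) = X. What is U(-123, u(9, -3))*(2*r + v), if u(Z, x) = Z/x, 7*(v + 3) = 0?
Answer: -11145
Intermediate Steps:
v = -3 (v = -3 + (1/7)*0 = -3 + 0 = -3)
r = 4 (r = 1*4 = 4)
U(z, T) = -15 + 18*z (U(z, T) = -3*(5 + (-2 - 4)*z) = -3*(5 - 6*z) = -15 + 18*z)
U(-123, u(9, -3))*(2*r + v) = (-15 + 18*(-123))*(2*4 - 3) = (-15 - 2214)*(8 - 3) = -2229*5 = -11145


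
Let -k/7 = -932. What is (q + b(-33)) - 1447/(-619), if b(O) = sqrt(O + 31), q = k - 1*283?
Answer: 3864626/619 + I*sqrt(2) ≈ 6243.3 + 1.4142*I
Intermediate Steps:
k = 6524 (k = -7*(-932) = 6524)
q = 6241 (q = 6524 - 1*283 = 6524 - 283 = 6241)
b(O) = sqrt(31 + O)
(q + b(-33)) - 1447/(-619) = (6241 + sqrt(31 - 33)) - 1447/(-619) = (6241 + sqrt(-2)) - 1447*(-1/619) = (6241 + I*sqrt(2)) + 1447/619 = 3864626/619 + I*sqrt(2)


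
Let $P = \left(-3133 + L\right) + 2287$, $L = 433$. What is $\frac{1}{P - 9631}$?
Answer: $- \frac{1}{10044} \approx -9.9562 \cdot 10^{-5}$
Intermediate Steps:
$P = -413$ ($P = \left(-3133 + 433\right) + 2287 = -2700 + 2287 = -413$)
$\frac{1}{P - 9631} = \frac{1}{-413 - 9631} = \frac{1}{-10044} = - \frac{1}{10044}$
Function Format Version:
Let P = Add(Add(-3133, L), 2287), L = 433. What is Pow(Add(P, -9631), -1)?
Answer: Rational(-1, 10044) ≈ -9.9562e-5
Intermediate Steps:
P = -413 (P = Add(Add(-3133, 433), 2287) = Add(-2700, 2287) = -413)
Pow(Add(P, -9631), -1) = Pow(Add(-413, -9631), -1) = Pow(-10044, -1) = Rational(-1, 10044)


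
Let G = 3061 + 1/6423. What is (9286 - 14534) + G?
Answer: -14047100/6423 ≈ -2187.0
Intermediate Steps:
G = 19660804/6423 (G = 3061 + 1/6423 = 19660804/6423 ≈ 3061.0)
(9286 - 14534) + G = (9286 - 14534) + 19660804/6423 = -5248 + 19660804/6423 = -14047100/6423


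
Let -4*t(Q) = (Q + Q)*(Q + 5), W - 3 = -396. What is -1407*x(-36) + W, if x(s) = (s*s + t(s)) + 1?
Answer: -1040166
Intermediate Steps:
W = -393 (W = 3 - 396 = -393)
t(Q) = -Q*(5 + Q)/2 (t(Q) = -(Q + Q)*(Q + 5)/4 = -2*Q*(5 + Q)/4 = -Q*(5 + Q)/2)
x(s) = 1 + s² - s*(5 + s)/2 (x(s) = (s*s - s*(5 + s)/2) + 1 = (s² - s*(5 + s)/2) + 1 = 1 + s² - s*(5 + s)/2)
-1407*x(-36) + W = -1407*(1 + (½)*(-36)² - 5/2*(-36)) - 393 = -1407*(1 + (½)*1296 + 90) - 393 = -1407*(1 + 648 + 90) - 393 = -1407*739 - 393 = -1039773 - 393 = -1040166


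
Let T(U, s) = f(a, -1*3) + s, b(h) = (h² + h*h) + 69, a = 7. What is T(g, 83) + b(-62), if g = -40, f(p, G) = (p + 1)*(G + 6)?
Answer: 7864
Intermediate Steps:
f(p, G) = (1 + p)*(6 + G)
b(h) = 69 + 2*h² (b(h) = (h² + h²) + 69 = 2*h² + 69 = 69 + 2*h²)
T(U, s) = 24 + s (T(U, s) = (6 - 1*3 + 6*7 - 1*3*7) + s = (6 - 3 + 42 - 3*7) + s = (6 - 3 + 42 - 21) + s = 24 + s)
T(g, 83) + b(-62) = (24 + 83) + (69 + 2*(-62)²) = 107 + (69 + 2*3844) = 107 + (69 + 7688) = 107 + 7757 = 7864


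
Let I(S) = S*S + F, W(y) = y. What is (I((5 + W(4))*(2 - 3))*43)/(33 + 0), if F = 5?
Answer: 3698/33 ≈ 112.06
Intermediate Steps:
I(S) = 5 + S**2 (I(S) = S*S + 5 = S**2 + 5 = 5 + S**2)
(I((5 + W(4))*(2 - 3))*43)/(33 + 0) = ((5 + ((5 + 4)*(2 - 3))**2)*43)/(33 + 0) = ((5 + (9*(-1))**2)*43)/33 = ((5 + (-9)**2)*43)*(1/33) = ((5 + 81)*43)*(1/33) = (86*43)*(1/33) = 3698*(1/33) = 3698/33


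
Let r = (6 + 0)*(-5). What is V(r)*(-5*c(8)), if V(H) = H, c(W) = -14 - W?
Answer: -3300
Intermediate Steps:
r = -30 (r = 6*(-5) = -30)
V(r)*(-5*c(8)) = -(-150)*(-14 - 1*8) = -(-150)*(-14 - 8) = -(-150)*(-22) = -30*110 = -3300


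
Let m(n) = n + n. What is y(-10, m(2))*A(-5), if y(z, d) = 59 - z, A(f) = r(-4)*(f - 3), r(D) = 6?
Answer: -3312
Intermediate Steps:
A(f) = -18 + 6*f (A(f) = 6*(f - 3) = 6*(-3 + f) = -18 + 6*f)
m(n) = 2*n
y(-10, m(2))*A(-5) = (59 - 1*(-10))*(-18 + 6*(-5)) = (59 + 10)*(-18 - 30) = 69*(-48) = -3312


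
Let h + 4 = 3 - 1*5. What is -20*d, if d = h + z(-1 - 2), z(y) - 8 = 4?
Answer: -120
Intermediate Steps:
z(y) = 12 (z(y) = 8 + 4 = 12)
h = -6 (h = -4 + (3 - 1*5) = -4 + (3 - 5) = -4 - 2 = -6)
d = 6 (d = -6 + 12 = 6)
-20*d = -20*6 = -120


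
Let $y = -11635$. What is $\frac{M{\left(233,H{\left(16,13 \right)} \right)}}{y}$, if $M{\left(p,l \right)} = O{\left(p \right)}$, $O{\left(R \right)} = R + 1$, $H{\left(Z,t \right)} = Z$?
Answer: $- \frac{18}{895} \approx -0.020112$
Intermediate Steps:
$O{\left(R \right)} = 1 + R$
$M{\left(p,l \right)} = 1 + p$
$\frac{M{\left(233,H{\left(16,13 \right)} \right)}}{y} = \frac{1 + 233}{-11635} = 234 \left(- \frac{1}{11635}\right) = - \frac{18}{895}$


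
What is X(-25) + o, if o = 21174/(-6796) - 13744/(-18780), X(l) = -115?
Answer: -1872695587/15953610 ≈ -117.38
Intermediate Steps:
o = -38030437/15953610 (o = 21174*(-1/6796) - 13744*(-1/18780) = -10587/3398 + 3436/4695 = -38030437/15953610 ≈ -2.3838)
X(-25) + o = -115 - 38030437/15953610 = -1872695587/15953610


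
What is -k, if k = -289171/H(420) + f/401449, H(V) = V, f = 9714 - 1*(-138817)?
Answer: 116025025759/168608580 ≈ 688.13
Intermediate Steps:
f = 148531 (f = 9714 + 138817 = 148531)
k = -116025025759/168608580 (k = -289171/420 + 148531/401449 = -116025025759/168608580 ≈ -688.13)
-k = -1*(-116025025759/168608580) = 116025025759/168608580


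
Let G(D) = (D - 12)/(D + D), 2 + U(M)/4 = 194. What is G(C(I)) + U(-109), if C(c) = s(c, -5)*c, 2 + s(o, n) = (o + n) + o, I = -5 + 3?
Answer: 16901/22 ≈ 768.23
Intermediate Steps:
U(M) = 768 (U(M) = -8 + 4*194 = -8 + 776 = 768)
I = -2
s(o, n) = -2 + n + 2*o (s(o, n) = -2 + ((o + n) + o) = -2 + ((n + o) + o) = -2 + (n + 2*o) = -2 + n + 2*o)
C(c) = c*(-7 + 2*c) (C(c) = (-2 - 5 + 2*c)*c = (-7 + 2*c)*c = c*(-7 + 2*c))
G(D) = (-12 + D)/(2*D) (G(D) = (-12 + D)/((2*D)) = (-12 + D)*(1/(2*D)) = (-12 + D)/(2*D))
G(C(I)) + U(-109) = (-12 - 2*(-7 + 2*(-2)))/(2*((-2*(-7 + 2*(-2))))) + 768 = (-12 - 2*(-7 - 4))/(2*((-2*(-7 - 4)))) + 768 = (-12 - 2*(-11))/(2*((-2*(-11)))) + 768 = (½)*(-12 + 22)/22 + 768 = (½)*(1/22)*10 + 768 = 5/22 + 768 = 16901/22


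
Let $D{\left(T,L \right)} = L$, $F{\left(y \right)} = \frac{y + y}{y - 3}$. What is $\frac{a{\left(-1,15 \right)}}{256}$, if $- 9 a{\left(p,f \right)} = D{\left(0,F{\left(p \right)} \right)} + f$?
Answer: $- \frac{31}{4608} \approx -0.0067274$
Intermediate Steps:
$F{\left(y \right)} = \frac{2 y}{-3 + y}$
$a{\left(p,f \right)} = - \frac{f}{9} - \frac{2 p}{9 \left(-3 + p\right)}$ ($a{\left(p,f \right)} = - \frac{\frac{2 p}{-3 + p} + f}{9} = - \frac{f + \frac{2 p}{-3 + p}}{9} = - \frac{f}{9} - \frac{2 p}{9 \left(-3 + p\right)}$)
$\frac{a{\left(-1,15 \right)}}{256} = \frac{\frac{1}{9} \frac{1}{-3 - 1} \left(\left(-2\right) \left(-1\right) - 15 \left(-3 - 1\right)\right)}{256} = \frac{2 - 15 \left(-4\right)}{9 \left(-4\right)} \frac{1}{256} = \frac{1}{9} \left(- \frac{1}{4}\right) \left(2 + 60\right) \frac{1}{256} = \frac{1}{9} \left(- \frac{1}{4}\right) 62 \cdot \frac{1}{256} = \left(- \frac{31}{18}\right) \frac{1}{256} = - \frac{31}{4608}$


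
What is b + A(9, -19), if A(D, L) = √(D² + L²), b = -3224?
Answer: -3224 + √442 ≈ -3203.0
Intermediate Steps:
b + A(9, -19) = -3224 + √(9² + (-19)²) = -3224 + √(81 + 361) = -3224 + √442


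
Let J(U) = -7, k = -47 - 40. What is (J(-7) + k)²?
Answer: 8836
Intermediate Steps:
k = -87
(J(-7) + k)² = (-7 - 87)² = (-94)² = 8836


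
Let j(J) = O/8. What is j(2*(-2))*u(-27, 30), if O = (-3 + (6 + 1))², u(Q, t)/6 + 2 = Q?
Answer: -348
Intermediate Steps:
u(Q, t) = -12 + 6*Q
O = 16 (O = (-3 + 7)² = 4² = 16)
j(J) = 2 (j(J) = 16/8 = 16*(⅛) = 2)
j(2*(-2))*u(-27, 30) = 2*(-12 + 6*(-27)) = 2*(-12 - 162) = 2*(-174) = -348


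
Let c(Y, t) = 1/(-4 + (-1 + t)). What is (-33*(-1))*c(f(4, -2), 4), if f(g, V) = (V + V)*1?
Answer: -33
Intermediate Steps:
f(g, V) = 2*V (f(g, V) = (2*V)*1 = 2*V)
c(Y, t) = 1/(-5 + t)
(-33*(-1))*c(f(4, -2), 4) = (-33*(-1))/(-5 + 4) = 33/(-1) = 33*(-1) = -33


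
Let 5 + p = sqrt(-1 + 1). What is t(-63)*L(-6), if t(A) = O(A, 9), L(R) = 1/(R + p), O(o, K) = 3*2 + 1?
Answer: -7/11 ≈ -0.63636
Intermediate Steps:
O(o, K) = 7 (O(o, K) = 6 + 1 = 7)
p = -5 (p = -5 + sqrt(-1 + 1) = -5 + sqrt(0) = -5 + 0 = -5)
L(R) = 1/(-5 + R) (L(R) = 1/(R - 5) = 1/(-5 + R))
t(A) = 7
t(-63)*L(-6) = 7/(-5 - 6) = 7/(-11) = 7*(-1/11) = -7/11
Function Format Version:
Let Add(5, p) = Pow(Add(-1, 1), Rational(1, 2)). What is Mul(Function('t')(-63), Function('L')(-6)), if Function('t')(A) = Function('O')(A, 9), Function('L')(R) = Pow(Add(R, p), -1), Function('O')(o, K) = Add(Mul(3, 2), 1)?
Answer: Rational(-7, 11) ≈ -0.63636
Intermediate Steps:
Function('O')(o, K) = 7 (Function('O')(o, K) = Add(6, 1) = 7)
p = -5 (p = Add(-5, Pow(Add(-1, 1), Rational(1, 2))) = Add(-5, Pow(0, Rational(1, 2))) = Add(-5, 0) = -5)
Function('L')(R) = Pow(Add(-5, R), -1) (Function('L')(R) = Pow(Add(R, -5), -1) = Pow(Add(-5, R), -1))
Function('t')(A) = 7
Mul(Function('t')(-63), Function('L')(-6)) = Mul(7, Pow(Add(-5, -6), -1)) = Mul(7, Pow(-11, -1)) = Mul(7, Rational(-1, 11)) = Rational(-7, 11)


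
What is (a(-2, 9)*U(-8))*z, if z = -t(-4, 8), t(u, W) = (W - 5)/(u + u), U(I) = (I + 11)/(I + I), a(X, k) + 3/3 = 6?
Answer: -45/128 ≈ -0.35156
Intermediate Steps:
a(X, k) = 5 (a(X, k) = -1 + 6 = 5)
U(I) = (11 + I)/(2*I) (U(I) = (11 + I)/((2*I)) = (11 + I)*(1/(2*I)) = (11 + I)/(2*I))
t(u, W) = (-5 + W)/(2*u) (t(u, W) = (-5 + W)/((2*u)) = (-5 + W)*(1/(2*u)) = (-5 + W)/(2*u))
z = 3/8 (z = -(-5 + 8)/(2*(-4)) = -(-1)*3/(2*4) = -1*(-3/8) = 3/8 ≈ 0.37500)
(a(-2, 9)*U(-8))*z = (5*((½)*(11 - 8)/(-8)))*(3/8) = (5*((½)*(-⅛)*3))*(3/8) = (5*(-3/16))*(3/8) = -15/16*3/8 = -45/128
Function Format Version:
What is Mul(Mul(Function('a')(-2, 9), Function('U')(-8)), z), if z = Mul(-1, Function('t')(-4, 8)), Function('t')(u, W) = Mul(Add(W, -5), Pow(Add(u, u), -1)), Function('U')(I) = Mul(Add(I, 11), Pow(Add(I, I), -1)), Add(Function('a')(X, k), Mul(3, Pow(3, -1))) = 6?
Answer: Rational(-45, 128) ≈ -0.35156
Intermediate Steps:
Function('a')(X, k) = 5 (Function('a')(X, k) = Add(-1, 6) = 5)
Function('U')(I) = Mul(Rational(1, 2), Pow(I, -1), Add(11, I)) (Function('U')(I) = Mul(Add(11, I), Pow(Mul(2, I), -1)) = Mul(Add(11, I), Mul(Rational(1, 2), Pow(I, -1))) = Mul(Rational(1, 2), Pow(I, -1), Add(11, I)))
Function('t')(u, W) = Mul(Rational(1, 2), Pow(u, -1), Add(-5, W)) (Function('t')(u, W) = Mul(Add(-5, W), Pow(Mul(2, u), -1)) = Mul(Add(-5, W), Mul(Rational(1, 2), Pow(u, -1))) = Mul(Rational(1, 2), Pow(u, -1), Add(-5, W)))
z = Rational(3, 8) (z = Mul(-1, Mul(Rational(1, 2), Pow(-4, -1), Add(-5, 8))) = Mul(-1, Mul(Rational(1, 2), Rational(-1, 4), 3)) = Mul(-1, Rational(-3, 8)) = Rational(3, 8) ≈ 0.37500)
Mul(Mul(Function('a')(-2, 9), Function('U')(-8)), z) = Mul(Mul(5, Mul(Rational(1, 2), Pow(-8, -1), Add(11, -8))), Rational(3, 8)) = Mul(Mul(5, Mul(Rational(1, 2), Rational(-1, 8), 3)), Rational(3, 8)) = Mul(Mul(5, Rational(-3, 16)), Rational(3, 8)) = Mul(Rational(-15, 16), Rational(3, 8)) = Rational(-45, 128)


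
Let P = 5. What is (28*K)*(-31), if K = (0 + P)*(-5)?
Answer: 21700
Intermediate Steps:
K = -25 (K = (0 + 5)*(-5) = 5*(-5) = -25)
(28*K)*(-31) = (28*(-25))*(-31) = -700*(-31) = 21700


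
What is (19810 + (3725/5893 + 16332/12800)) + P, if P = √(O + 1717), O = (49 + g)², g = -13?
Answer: 373605037119/18857600 + √3013 ≈ 19867.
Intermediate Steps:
O = 1296 (O = (49 - 13)² = 36² = 1296)
P = √3013 (P = √(1296 + 1717) = √3013 ≈ 54.891)
(19810 + (3725/5893 + 16332/12800)) + P = (19810 + (3725/5893 + 16332/12800)) + √3013 = (19810 + (3725*(1/5893) + 16332*(1/12800))) + √3013 = (19810 + (3725/5893 + 4083/3200)) + √3013 = (19810 + 35981119/18857600) + √3013 = 373605037119/18857600 + √3013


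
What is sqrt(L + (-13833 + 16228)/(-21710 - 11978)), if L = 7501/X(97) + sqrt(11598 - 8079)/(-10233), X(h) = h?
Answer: sqrt(266626210693947847758 - 1011749839099696*sqrt(391))/1857707916 ≈ 8.7894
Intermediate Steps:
L = 7501/97 - sqrt(391)/3411 (L = 7501/97 + sqrt(11598 - 8079)/(-10233) = 7501*(1/97) + sqrt(3519)*(-1/10233) = 7501/97 + (3*sqrt(391))*(-1/10233) = 7501/97 - sqrt(391)/3411 ≈ 77.324)
sqrt(L + (-13833 + 16228)/(-21710 - 11978)) = sqrt((7501/97 - sqrt(391)/3411) + (-13833 + 16228)/(-21710 - 11978)) = sqrt((7501/97 - sqrt(391)/3411) + 2395/(-33688)) = sqrt((7501/97 - sqrt(391)/3411) + 2395*(-1/33688)) = sqrt((7501/97 - sqrt(391)/3411) - 2395/33688) = sqrt(252461373/3267736 - sqrt(391)/3411)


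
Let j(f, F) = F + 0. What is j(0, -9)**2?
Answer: 81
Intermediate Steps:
j(f, F) = F
j(0, -9)**2 = (-9)**2 = 81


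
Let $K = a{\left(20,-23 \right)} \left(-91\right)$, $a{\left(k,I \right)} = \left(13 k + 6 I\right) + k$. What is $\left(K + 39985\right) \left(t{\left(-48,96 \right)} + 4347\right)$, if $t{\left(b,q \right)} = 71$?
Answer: $119564334$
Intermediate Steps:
$a{\left(k,I \right)} = 6 I + 14 k$ ($a{\left(k,I \right)} = \left(6 I + 13 k\right) + k = 6 I + 14 k$)
$K = -12922$ ($K = \left(6 \left(-23\right) + 14 \cdot 20\right) \left(-91\right) = \left(-138 + 280\right) \left(-91\right) = 142 \left(-91\right) = -12922$)
$\left(K + 39985\right) \left(t{\left(-48,96 \right)} + 4347\right) = \left(-12922 + 39985\right) \left(71 + 4347\right) = 27063 \cdot 4418 = 119564334$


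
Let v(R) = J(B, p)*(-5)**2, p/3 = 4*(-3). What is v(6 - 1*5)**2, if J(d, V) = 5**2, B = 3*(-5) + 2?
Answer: 390625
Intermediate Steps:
p = -36 (p = 3*(4*(-3)) = 3*(-12) = -36)
B = -13 (B = -15 + 2 = -13)
J(d, V) = 25
v(R) = 625 (v(R) = 25*(-5)**2 = 25*25 = 625)
v(6 - 1*5)**2 = 625**2 = 390625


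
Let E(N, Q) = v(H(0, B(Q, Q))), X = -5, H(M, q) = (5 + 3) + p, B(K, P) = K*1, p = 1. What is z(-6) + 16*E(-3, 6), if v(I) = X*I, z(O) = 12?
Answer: -708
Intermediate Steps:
B(K, P) = K
H(M, q) = 9 (H(M, q) = (5 + 3) + 1 = 8 + 1 = 9)
v(I) = -5*I
E(N, Q) = -45 (E(N, Q) = -5*9 = -45)
z(-6) + 16*E(-3, 6) = 12 + 16*(-45) = 12 - 720 = -708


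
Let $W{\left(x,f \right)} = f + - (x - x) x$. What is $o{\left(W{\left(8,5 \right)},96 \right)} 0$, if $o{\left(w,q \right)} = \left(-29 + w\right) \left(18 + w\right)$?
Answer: $0$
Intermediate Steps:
$W{\left(x,f \right)} = f$ ($W{\left(x,f \right)} = f + \left(-1\right) 0 x = f + 0 x = f + 0 = f$)
$o{\left(W{\left(8,5 \right)},96 \right)} 0 = \left(-522 + 5^{2} - 55\right) 0 = \left(-522 + 25 - 55\right) 0 = \left(-552\right) 0 = 0$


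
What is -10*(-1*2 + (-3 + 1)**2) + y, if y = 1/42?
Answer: -839/42 ≈ -19.976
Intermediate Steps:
y = 1/42 ≈ 0.023810
-10*(-1*2 + (-3 + 1)**2) + y = -10*(-1*2 + (-3 + 1)**2) + 1/42 = -10*(-2 + (-2)**2) + 1/42 = -10*(-2 + 4) + 1/42 = -10*2 + 1/42 = -20 + 1/42 = -839/42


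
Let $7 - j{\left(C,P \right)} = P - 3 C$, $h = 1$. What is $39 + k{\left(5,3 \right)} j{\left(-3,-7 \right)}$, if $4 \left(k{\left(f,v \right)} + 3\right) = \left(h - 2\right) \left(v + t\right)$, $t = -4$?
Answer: $\frac{101}{4} \approx 25.25$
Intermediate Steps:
$k{\left(f,v \right)} = -2 - \frac{v}{4}$ ($k{\left(f,v \right)} = -3 + \frac{\left(1 - 2\right) \left(v - 4\right)}{4} = -3 + \frac{\left(-1\right) \left(-4 + v\right)}{4} = -3 + \frac{4 - v}{4} = -3 - \left(-1 + \frac{v}{4}\right) = -2 - \frac{v}{4}$)
$j{\left(C,P \right)} = 7 - P + 3 C$ ($j{\left(C,P \right)} = 7 - \left(P - 3 C\right) = 7 + \left(- P + 3 C\right) = 7 - P + 3 C$)
$39 + k{\left(5,3 \right)} j{\left(-3,-7 \right)} = 39 + \left(-2 - \frac{3}{4}\right) \left(7 - -7 + 3 \left(-3\right)\right) = 39 + \left(-2 - \frac{3}{4}\right) \left(7 + 7 - 9\right) = 39 - \frac{55}{4} = \frac{101}{4}$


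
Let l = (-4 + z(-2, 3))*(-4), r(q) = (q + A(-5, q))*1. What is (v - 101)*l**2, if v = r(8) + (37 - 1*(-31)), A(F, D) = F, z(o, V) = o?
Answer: -17280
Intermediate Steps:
r(q) = -5 + q (r(q) = (q - 5)*1 = (-5 + q)*1 = -5 + q)
l = 24 (l = (-4 - 2)*(-4) = -6*(-4) = 24)
v = 71 (v = (-5 + 8) + (37 - 1*(-31)) = 3 + (37 + 31) = 3 + 68 = 71)
(v - 101)*l**2 = (71 - 101)*24**2 = -30*576 = -17280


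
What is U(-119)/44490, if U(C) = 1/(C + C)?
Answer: -1/10588620 ≈ -9.4441e-8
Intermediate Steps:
U(C) = 1/(2*C)
U(-119)/44490 = ((1/2)/(-119))/44490 = ((1/2)*(-1/119))*(1/44490) = -1/238*1/44490 = -1/10588620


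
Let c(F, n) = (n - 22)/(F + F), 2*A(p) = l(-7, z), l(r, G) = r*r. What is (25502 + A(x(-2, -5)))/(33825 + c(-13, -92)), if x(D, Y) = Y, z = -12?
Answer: 663689/879564 ≈ 0.75457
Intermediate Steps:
l(r, G) = r**2
A(p) = 49/2 (A(p) = (1/2)*(-7)**2 = (1/2)*49 = 49/2)
c(F, n) = (-22 + n)/(2*F) (c(F, n) = (-22 + n)/((2*F)) = (-22 + n)*(1/(2*F)) = (-22 + n)/(2*F))
(25502 + A(x(-2, -5)))/(33825 + c(-13, -92)) = (25502 + 49/2)/(33825 + (1/2)*(-22 - 92)/(-13)) = 51053/(2*(33825 + (1/2)*(-1/13)*(-114))) = 51053/(2*(33825 + 57/13)) = 51053/(2*(439782/13)) = (51053/2)*(13/439782) = 663689/879564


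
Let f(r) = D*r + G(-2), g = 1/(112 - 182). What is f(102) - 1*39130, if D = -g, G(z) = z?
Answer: -1369569/35 ≈ -39131.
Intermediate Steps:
g = -1/70 (g = 1/(-70) = -1/70 ≈ -0.014286)
D = 1/70 (D = -1*(-1/70) = 1/70 ≈ 0.014286)
f(r) = -2 + r/70 (f(r) = r/70 - 2 = -2 + r/70)
f(102) - 1*39130 = (-2 + (1/70)*102) - 1*39130 = (-2 + 51/35) - 39130 = -19/35 - 39130 = -1369569/35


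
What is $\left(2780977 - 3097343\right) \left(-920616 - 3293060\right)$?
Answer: $1333063821416$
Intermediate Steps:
$\left(2780977 - 3097343\right) \left(-920616 - 3293060\right) = \left(-316366\right) \left(-4213676\right) = 1333063821416$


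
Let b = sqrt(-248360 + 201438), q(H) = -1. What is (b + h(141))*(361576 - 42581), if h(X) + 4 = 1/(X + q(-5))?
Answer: -35663641/28 + 318995*I*sqrt(46922) ≈ -1.2737e+6 + 6.9099e+7*I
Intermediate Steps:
h(X) = -4 + 1/(-1 + X) (h(X) = -4 + 1/(X - 1) = -4 + 1/(-1 + X))
b = I*sqrt(46922) (b = sqrt(-46922) = I*sqrt(46922) ≈ 216.61*I)
(b + h(141))*(361576 - 42581) = (I*sqrt(46922) + (5 - 4*141)/(-1 + 141))*(361576 - 42581) = (I*sqrt(46922) + (5 - 564)/140)*318995 = (I*sqrt(46922) + (1/140)*(-559))*318995 = (I*sqrt(46922) - 559/140)*318995 = (-559/140 + I*sqrt(46922))*318995 = -35663641/28 + 318995*I*sqrt(46922)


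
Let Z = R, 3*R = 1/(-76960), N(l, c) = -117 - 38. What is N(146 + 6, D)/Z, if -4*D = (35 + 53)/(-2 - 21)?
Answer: 35786400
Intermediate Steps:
D = 22/23 (D = -(35 + 53)/(4*(-2 - 21)) = -22/(-23) = -22*(-1)/23 = -1/4*(-88/23) = 22/23 ≈ 0.95652)
N(l, c) = -155
R = -1/230880 (R = (1/3)/(-76960) = (1/3)*(-1/76960) = -1/230880 ≈ -4.3313e-6)
Z = -1/230880 ≈ -4.3313e-6
N(146 + 6, D)/Z = -155/(-1/230880) = -155*(-230880) = 35786400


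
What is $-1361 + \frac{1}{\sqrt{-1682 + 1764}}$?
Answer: $-1361 + \frac{\sqrt{82}}{82} \approx -1360.9$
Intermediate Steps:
$-1361 + \frac{1}{\sqrt{-1682 + 1764}} = -1361 + \frac{1}{\sqrt{82}} = -1361 + \frac{\sqrt{82}}{82}$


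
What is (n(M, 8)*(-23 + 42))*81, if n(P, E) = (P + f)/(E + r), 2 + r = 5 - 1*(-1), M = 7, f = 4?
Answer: 5643/4 ≈ 1410.8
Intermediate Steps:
r = 4 (r = -2 + (5 - 1*(-1)) = -2 + (5 + 1) = -2 + 6 = 4)
n(P, E) = (4 + P)/(4 + E) (n(P, E) = (P + 4)/(E + 4) = (4 + P)/(4 + E))
(n(M, 8)*(-23 + 42))*81 = (((4 + 7)/(4 + 8))*(-23 + 42))*81 = ((11/12)*19)*81 = (209/12)*81 = 5643/4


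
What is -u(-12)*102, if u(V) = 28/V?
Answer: 238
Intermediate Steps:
-u(-12)*102 = -28/(-12)*102 = -28*(-1)/12*102 = -1*(-7/3)*102 = (7/3)*102 = 238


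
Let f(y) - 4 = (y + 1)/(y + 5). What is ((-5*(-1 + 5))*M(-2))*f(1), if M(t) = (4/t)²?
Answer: -1040/3 ≈ -346.67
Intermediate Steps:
f(y) = 4 + (1 + y)/(5 + y) (f(y) = 4 + (y + 1)/(y + 5) = 4 + (1 + y)/(5 + y))
M(t) = 16/t²
((-5*(-1 + 5))*M(-2))*f(1) = ((-5*(-1 + 5))*(16/(-2)²))*((21 + 5*1)/(5 + 1)) = ((-5*4)*(16*(¼)))*((21 + 5)/6) = (-20*4)*((⅙)*26) = -80*13/3 = -1040/3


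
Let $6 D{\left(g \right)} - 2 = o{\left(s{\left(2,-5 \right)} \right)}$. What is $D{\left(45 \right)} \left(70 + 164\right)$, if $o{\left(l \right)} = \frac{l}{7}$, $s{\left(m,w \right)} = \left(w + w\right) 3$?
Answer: $- \frac{624}{7} \approx -89.143$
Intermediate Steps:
$s{\left(m,w \right)} = 6 w$ ($s{\left(m,w \right)} = 2 w 3 = 6 w$)
$o{\left(l \right)} = \frac{l}{7}$ ($o{\left(l \right)} = l \frac{1}{7} = \frac{l}{7}$)
$D{\left(g \right)} = - \frac{8}{21}$ ($D{\left(g \right)} = \frac{1}{3} + \frac{\frac{1}{7} \cdot 6 \left(-5\right)}{6} = \frac{1}{3} + \frac{\frac{1}{7} \left(-30\right)}{6} = \frac{1}{3} + \frac{1}{6} \left(- \frac{30}{7}\right) = \frac{1}{3} - \frac{5}{7} = - \frac{8}{21}$)
$D{\left(45 \right)} \left(70 + 164\right) = - \frac{8 \left(70 + 164\right)}{21} = \left(- \frac{8}{21}\right) 234 = - \frac{624}{7}$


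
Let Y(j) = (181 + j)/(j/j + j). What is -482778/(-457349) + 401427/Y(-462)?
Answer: 84636156928221/128515069 ≈ 6.5857e+5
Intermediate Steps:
Y(j) = (181 + j)/(1 + j)
-482778/(-457349) + 401427/Y(-462) = -482778/(-457349) + 401427/(((181 - 462)/(1 - 462))) = -482778*(-1/457349) + 401427/((-281/(-461))) = 482778/457349 + 401427/((-1/461*(-281))) = 482778/457349 + 401427/(281/461) = 482778/457349 + 401427*(461/281) = 482778/457349 + 185057847/281 = 84636156928221/128515069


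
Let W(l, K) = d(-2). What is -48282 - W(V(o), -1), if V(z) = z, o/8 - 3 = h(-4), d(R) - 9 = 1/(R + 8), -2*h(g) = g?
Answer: -289747/6 ≈ -48291.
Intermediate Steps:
h(g) = -g/2
d(R) = 9 + 1/(8 + R) (d(R) = 9 + 1/(R + 8) = 9 + 1/(8 + R))
o = 40 (o = 24 + 8*(-1/2*(-4)) = 24 + 8*2 = 24 + 16 = 40)
W(l, K) = 55/6 (W(l, K) = (73 + 9*(-2))/(8 - 2) = (73 - 18)/6 = (1/6)*55 = 55/6)
-48282 - W(V(o), -1) = -48282 - 1*55/6 = -48282 - 55/6 = -289747/6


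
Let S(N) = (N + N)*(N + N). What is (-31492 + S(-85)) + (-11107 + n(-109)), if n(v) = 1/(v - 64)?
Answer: -2369928/173 ≈ -13699.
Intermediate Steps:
n(v) = 1/(-64 + v)
S(N) = 4*N**2 (S(N) = (2*N)*(2*N) = 4*N**2)
(-31492 + S(-85)) + (-11107 + n(-109)) = (-31492 + 4*(-85)**2) + (-11107 + 1/(-64 - 109)) = (-31492 + 4*7225) + (-11107 + 1/(-173)) = (-31492 + 28900) + (-11107 - 1/173) = -2592 - 1921512/173 = -2369928/173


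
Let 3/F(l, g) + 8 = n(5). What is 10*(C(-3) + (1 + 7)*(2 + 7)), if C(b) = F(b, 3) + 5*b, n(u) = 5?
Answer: 560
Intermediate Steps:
F(l, g) = -1 (F(l, g) = 3/(-8 + 5) = 3/(-3) = 3*(-1/3) = -1)
C(b) = -1 + 5*b
10*(C(-3) + (1 + 7)*(2 + 7)) = 10*((-1 + 5*(-3)) + (1 + 7)*(2 + 7)) = 10*((-1 - 15) + 8*9) = 10*(-16 + 72) = 10*56 = 560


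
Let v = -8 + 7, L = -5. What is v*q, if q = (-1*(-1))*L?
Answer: 5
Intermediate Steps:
v = -1
q = -5 (q = -1*(-1)*(-5) = 1*(-5) = -5)
v*q = -1*(-5) = 5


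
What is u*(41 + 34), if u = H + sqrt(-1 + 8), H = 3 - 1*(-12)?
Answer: 1125 + 75*sqrt(7) ≈ 1323.4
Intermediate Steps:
H = 15 (H = 3 + 12 = 15)
u = 15 + sqrt(7) (u = 15 + sqrt(-1 + 8) = 15 + sqrt(7) ≈ 17.646)
u*(41 + 34) = (15 + sqrt(7))*(41 + 34) = (15 + sqrt(7))*75 = 1125 + 75*sqrt(7)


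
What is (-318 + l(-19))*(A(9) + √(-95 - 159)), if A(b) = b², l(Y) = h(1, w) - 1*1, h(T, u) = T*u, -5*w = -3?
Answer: -128952/5 - 1592*I*√254/5 ≈ -25790.0 - 5074.5*I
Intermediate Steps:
w = ⅗ (w = -⅕*(-3) = ⅗ ≈ 0.60000)
l(Y) = -⅖ (l(Y) = 1*(⅗) - 1*1 = ⅗ - 1 = -⅖)
(-318 + l(-19))*(A(9) + √(-95 - 159)) = (-318 - ⅖)*(9² + √(-95 - 159)) = -1592*(81 + √(-254))/5 = -1592*(81 + I*√254)/5 = -128952/5 - 1592*I*√254/5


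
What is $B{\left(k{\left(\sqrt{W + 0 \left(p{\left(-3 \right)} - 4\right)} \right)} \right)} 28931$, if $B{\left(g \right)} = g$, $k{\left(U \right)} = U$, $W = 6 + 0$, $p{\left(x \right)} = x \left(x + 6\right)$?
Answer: $28931 \sqrt{6} \approx 70866.0$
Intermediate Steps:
$p{\left(x \right)} = x \left(6 + x\right)$
$W = 6$
$B{\left(k{\left(\sqrt{W + 0 \left(p{\left(-3 \right)} - 4\right)} \right)} \right)} 28931 = \sqrt{6 + 0 \left(- 3 \left(6 - 3\right) - 4\right)} 28931 = \sqrt{6 + 0 \left(\left(-3\right) 3 - 4\right)} 28931 = \sqrt{6 + 0 \left(-9 - 4\right)} 28931 = \sqrt{6 + 0 \left(-13\right)} 28931 = \sqrt{6 + 0} \cdot 28931 = \sqrt{6} \cdot 28931 = 28931 \sqrt{6}$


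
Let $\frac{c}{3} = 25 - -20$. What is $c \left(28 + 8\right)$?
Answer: $4860$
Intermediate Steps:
$c = 135$ ($c = 3 \left(25 - -20\right) = 3 \left(25 + 20\right) = 3 \cdot 45 = 135$)
$c \left(28 + 8\right) = 135 \left(28 + 8\right) = 135 \cdot 36 = 4860$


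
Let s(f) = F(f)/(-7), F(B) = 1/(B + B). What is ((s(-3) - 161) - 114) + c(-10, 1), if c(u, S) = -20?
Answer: -12389/42 ≈ -294.98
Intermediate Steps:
F(B) = 1/(2*B)
s(f) = -1/(14*f) (s(f) = (1/(2*f))/(-7) = (1/(2*f))*(-⅐) = -1/(14*f))
((s(-3) - 161) - 114) + c(-10, 1) = ((-1/14/(-3) - 161) - 114) - 20 = ((-1/14*(-⅓) - 161) - 114) - 20 = ((1/42 - 161) - 114) - 20 = (-6761/42 - 114) - 20 = -11549/42 - 20 = -12389/42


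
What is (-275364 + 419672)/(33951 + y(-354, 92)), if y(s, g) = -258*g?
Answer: 144308/10215 ≈ 14.127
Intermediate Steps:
y(s, g) = -258*g
(-275364 + 419672)/(33951 + y(-354, 92)) = (-275364 + 419672)/(33951 - 258*92) = 144308/(33951 - 23736) = 144308/10215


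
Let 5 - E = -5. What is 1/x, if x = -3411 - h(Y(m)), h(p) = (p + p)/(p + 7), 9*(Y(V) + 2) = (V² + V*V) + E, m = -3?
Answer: -73/249023 ≈ -0.00029315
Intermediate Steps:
E = 10 (E = 5 - 1*(-5) = 5 + 5 = 10)
Y(V) = -8/9 + 2*V²/9 (Y(V) = -2 + ((V² + V*V) + 10)/9 = -2 + ((V² + V²) + 10)/9 = -2 + (2*V² + 10)/9 = -2 + (10 + 2*V²)/9 = -2 + (10/9 + 2*V²/9) = -8/9 + 2*V²/9)
h(p) = 2*p/(7 + p) (h(p) = (2*p)/(7 + p) = 2*p/(7 + p))
x = -249023/73 (x = -3411 - 2*(-8/9 + (2/9)*(-3)²)/(7 + (-8/9 + (2/9)*(-3)²)) = -3411 - 2*(-8/9 + (2/9)*9)/(7 + (-8/9 + (2/9)*9)) = -3411 - 2*(-8/9 + 2)/(7 + (-8/9 + 2)) = -3411 - 2*10/(9*(7 + 10/9)) = -3411 - 2*10/(9*73/9) = -3411 - 2*10*9/(9*73) = -3411 - 1*20/73 = -3411 - 20/73 = -249023/73 ≈ -3411.3)
1/x = 1/(-249023/73) = -73/249023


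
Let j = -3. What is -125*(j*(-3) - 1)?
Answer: -1000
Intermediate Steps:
-125*(j*(-3) - 1) = -125*(-3*(-3) - 1) = -125*(9 - 1) = -125*8 = -1000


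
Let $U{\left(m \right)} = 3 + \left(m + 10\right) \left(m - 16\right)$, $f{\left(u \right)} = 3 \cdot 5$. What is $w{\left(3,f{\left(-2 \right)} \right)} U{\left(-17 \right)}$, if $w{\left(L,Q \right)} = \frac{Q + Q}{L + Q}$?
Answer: $390$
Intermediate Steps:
$f{\left(u \right)} = 15$
$w{\left(L,Q \right)} = \frac{2 Q}{L + Q}$
$U{\left(m \right)} = 3 + \left(-16 + m\right) \left(10 + m\right)$ ($U{\left(m \right)} = 3 + \left(10 + m\right) \left(-16 + m\right) = 3 + \left(-16 + m\right) \left(10 + m\right)$)
$w{\left(3,f{\left(-2 \right)} \right)} U{\left(-17 \right)} = 2 \cdot 15 \frac{1}{3 + 15} \left(-157 + \left(-17\right)^{2} - -102\right) = 2 \cdot 15 \cdot \frac{1}{18} \left(-157 + 289 + 102\right) = 2 \cdot 15 \cdot \frac{1}{18} \cdot 234 = \frac{5}{3} \cdot 234 = 390$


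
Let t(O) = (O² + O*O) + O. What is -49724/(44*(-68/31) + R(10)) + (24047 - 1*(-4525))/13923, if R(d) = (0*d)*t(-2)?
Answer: 105622609/204204 ≈ 517.24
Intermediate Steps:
t(O) = O + 2*O² (t(O) = (O² + O²) + O = 2*O² + O = O + 2*O²)
R(d) = 0 (R(d) = (0*d)*(-2*(1 + 2*(-2))) = 0*(-2*(1 - 4)) = 0*(-2*(-3)) = 0*6 = 0)
-49724/(44*(-68/31) + R(10)) + (24047 - 1*(-4525))/13923 = -49724/(44*(-68/31) + 0) + (24047 - 1*(-4525))/13923 = -49724/(44*(-68*1/31) + 0) + (24047 + 4525)*(1/13923) = -49724/(44*(-68/31) + 0) + 28572*(1/13923) = -49724/(-2992/31 + 0) + 9524/4641 = -49724/(-2992/31) + 9524/4641 = -49724*(-31/2992) + 9524/4641 = 385361/748 + 9524/4641 = 105622609/204204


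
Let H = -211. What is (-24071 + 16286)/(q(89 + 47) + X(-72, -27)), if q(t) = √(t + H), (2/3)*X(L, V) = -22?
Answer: 85635/388 + 12975*I*√3/388 ≈ 220.71 + 57.921*I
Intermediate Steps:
X(L, V) = -33 (X(L, V) = (3/2)*(-22) = -33)
q(t) = √(-211 + t) (q(t) = √(t - 211) = √(-211 + t))
(-24071 + 16286)/(q(89 + 47) + X(-72, -27)) = (-24071 + 16286)/(√(-211 + (89 + 47)) - 33) = -7785/(√(-211 + 136) - 33) = -7785/(√(-75) - 33) = -7785/(5*I*√3 - 33) = -7785/(-33 + 5*I*√3)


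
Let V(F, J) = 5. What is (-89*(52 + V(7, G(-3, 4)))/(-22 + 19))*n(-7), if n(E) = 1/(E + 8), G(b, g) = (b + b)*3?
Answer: 1691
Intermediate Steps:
G(b, g) = 6*b (G(b, g) = (2*b)*3 = 6*b)
n(E) = 1/(8 + E)
(-89*(52 + V(7, G(-3, 4)))/(-22 + 19))*n(-7) = (-89*(52 + 5)/(-22 + 19))/(8 - 7) = -5073/(-3)/1 = -5073*(-1)/3*1 = -89*(-19)*1 = 1691*1 = 1691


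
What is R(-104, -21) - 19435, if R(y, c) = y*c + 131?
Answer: -17120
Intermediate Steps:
R(y, c) = 131 + c*y (R(y, c) = c*y + 131 = 131 + c*y)
R(-104, -21) - 19435 = (131 - 21*(-104)) - 19435 = (131 + 2184) - 19435 = 2315 - 19435 = -17120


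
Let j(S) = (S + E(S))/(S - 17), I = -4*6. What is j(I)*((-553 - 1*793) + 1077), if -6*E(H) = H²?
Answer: -32280/41 ≈ -787.32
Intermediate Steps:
E(H) = -H²/6
I = -24
j(S) = (S - S²/6)/(-17 + S) (j(S) = (S - S²/6)/(S - 17) = (S - S²/6)/(-17 + S))
j(I)*((-553 - 1*793) + 1077) = ((⅙)*(-24)*(6 - 1*(-24))/(-17 - 24))*((-553 - 1*793) + 1077) = ((⅙)*(-24)*(6 + 24)/(-41))*((-553 - 793) + 1077) = ((⅙)*(-24)*(-1/41)*30)*(-1346 + 1077) = (120/41)*(-269) = -32280/41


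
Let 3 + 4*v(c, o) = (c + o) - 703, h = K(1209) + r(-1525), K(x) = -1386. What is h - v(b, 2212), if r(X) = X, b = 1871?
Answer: -15021/4 ≈ -3755.3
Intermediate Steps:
h = -2911 (h = -1386 - 1525 = -2911)
v(c, o) = -353/2 + c/4 + o/4 (v(c, o) = -¾ + ((c + o) - 703)/4 = -¾ + (-703 + c + o)/4 = -¾ + (-703/4 + c/4 + o/4) = -353/2 + c/4 + o/4)
h - v(b, 2212) = -2911 - (-353/2 + (¼)*1871 + (¼)*2212) = -2911 - (-353/2 + 1871/4 + 553) = -2911 - 1*3377/4 = -2911 - 3377/4 = -15021/4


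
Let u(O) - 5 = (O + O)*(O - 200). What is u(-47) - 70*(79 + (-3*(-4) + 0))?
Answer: 16853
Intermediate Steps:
u(O) = 5 + 2*O*(-200 + O) (u(O) = 5 + (O + O)*(O - 200) = 5 + (2*O)*(-200 + O) = 5 + 2*O*(-200 + O))
u(-47) - 70*(79 + (-3*(-4) + 0)) = (5 - 400*(-47) + 2*(-47)²) - 70*(79 + (-3*(-4) + 0)) = (5 + 18800 + 2*2209) - 70*(79 + (12 + 0)) = (5 + 18800 + 4418) - 70*(79 + 12) = 23223 - 70*91 = 23223 - 6370 = 16853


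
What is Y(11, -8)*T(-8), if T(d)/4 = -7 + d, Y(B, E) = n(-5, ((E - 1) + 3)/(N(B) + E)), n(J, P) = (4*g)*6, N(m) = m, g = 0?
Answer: 0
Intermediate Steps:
n(J, P) = 0 (n(J, P) = (4*0)*6 = 0*6 = 0)
Y(B, E) = 0
T(d) = -28 + 4*d (T(d) = 4*(-7 + d) = -28 + 4*d)
Y(11, -8)*T(-8) = 0*(-28 + 4*(-8)) = 0*(-28 - 32) = 0*(-60) = 0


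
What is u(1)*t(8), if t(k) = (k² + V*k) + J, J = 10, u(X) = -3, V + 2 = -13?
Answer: 138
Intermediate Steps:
V = -15 (V = -2 - 13 = -15)
t(k) = 10 + k² - 15*k (t(k) = (k² - 15*k) + 10 = 10 + k² - 15*k)
u(1)*t(8) = -3*(10 + 8² - 15*8) = -3*(10 + 64 - 120) = -3*(-46) = 138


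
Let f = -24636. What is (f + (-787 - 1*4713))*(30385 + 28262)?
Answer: -1767385992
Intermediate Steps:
(f + (-787 - 1*4713))*(30385 + 28262) = (-24636 + (-787 - 1*4713))*(30385 + 28262) = (-24636 + (-787 - 4713))*58647 = (-24636 - 5500)*58647 = -30136*58647 = -1767385992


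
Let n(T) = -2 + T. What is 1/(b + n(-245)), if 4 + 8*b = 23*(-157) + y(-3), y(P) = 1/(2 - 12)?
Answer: -80/55911 ≈ -0.0014308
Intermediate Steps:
y(P) = -1/10 (y(P) = 1/(-10) = -1/10)
b = -36151/80 (b = -1/2 + (23*(-157) - 1/10)/8 = -1/2 + (-3611 - 1/10)/8 = -1/2 + (1/8)*(-36111/10) = -1/2 - 36111/80 = -36151/80 ≈ -451.89)
1/(b + n(-245)) = 1/(-36151/80 + (-2 - 245)) = 1/(-36151/80 - 247) = 1/(-55911/80) = -80/55911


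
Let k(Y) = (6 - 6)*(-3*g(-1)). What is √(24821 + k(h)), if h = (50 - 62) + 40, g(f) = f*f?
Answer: √24821 ≈ 157.55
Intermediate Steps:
g(f) = f²
h = 28 (h = -12 + 40 = 28)
k(Y) = 0 (k(Y) = (6 - 6)*(-3*(-1)²) = 0*(-3*1) = 0*(-3) = 0)
√(24821 + k(h)) = √(24821 + 0) = √24821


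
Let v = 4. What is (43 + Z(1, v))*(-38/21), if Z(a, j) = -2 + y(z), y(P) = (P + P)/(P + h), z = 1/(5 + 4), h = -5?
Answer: -17119/231 ≈ -74.108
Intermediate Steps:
z = ⅑ (z = 1/9 = ⅑ ≈ 0.11111)
y(P) = 2*P/(-5 + P) (y(P) = (P + P)/(P - 5) = (2*P)/(-5 + P) = 2*P/(-5 + P))
Z(a, j) = -45/22 (Z(a, j) = -2 + 2*(⅑)/(-5 + ⅑) = -2 + 2*(⅑)/(-44/9) = -2 + 2*(⅑)*(-9/44) = -2 - 1/22 = -45/22)
(43 + Z(1, v))*(-38/21) = (43 - 45/22)*(-38/21) = 901*(-38*1/21)/22 = (901/22)*(-38/21) = -17119/231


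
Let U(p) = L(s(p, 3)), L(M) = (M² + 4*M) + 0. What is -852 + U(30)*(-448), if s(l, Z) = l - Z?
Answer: -375828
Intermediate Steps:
L(M) = M² + 4*M
U(p) = (1 + p)*(-3 + p) (U(p) = (p - 1*3)*(4 + (p - 1*3)) = (p - 3)*(4 + (p - 3)) = (-3 + p)*(4 + (-3 + p)) = (-3 + p)*(1 + p) = (1 + p)*(-3 + p))
-852 + U(30)*(-448) = -852 + ((1 + 30)*(-3 + 30))*(-448) = -852 + (31*27)*(-448) = -852 + 837*(-448) = -852 - 374976 = -375828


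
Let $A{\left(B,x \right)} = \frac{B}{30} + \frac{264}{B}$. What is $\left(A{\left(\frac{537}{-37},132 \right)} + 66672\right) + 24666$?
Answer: $\frac{6048078979}{66230} \approx 91319.0$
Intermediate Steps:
$A{\left(B,x \right)} = \frac{264}{B} + \frac{B}{30}$ ($A{\left(B,x \right)} = B \frac{1}{30} + \frac{264}{B} = \frac{B}{30} + \frac{264}{B} = \frac{264}{B} + \frac{B}{30}$)
$\left(A{\left(\frac{537}{-37},132 \right)} + 66672\right) + 24666 = \left(\left(\frac{264}{537 \frac{1}{-37}} + \frac{537 \frac{1}{-37}}{30}\right) + 66672\right) + 24666 = \left(\left(\frac{264}{537 \left(- \frac{1}{37}\right)} + \frac{537 \left(- \frac{1}{37}\right)}{30}\right) + 66672\right) + 24666 = \left(\left(\frac{264}{- \frac{537}{37}} + \frac{1}{30} \left(- \frac{537}{37}\right)\right) + 66672\right) + 24666 = \left(\left(264 \left(- \frac{37}{537}\right) - \frac{179}{370}\right) + 66672\right) + 24666 = \left(\left(- \frac{3256}{179} - \frac{179}{370}\right) + 66672\right) + 24666 = \left(- \frac{1236761}{66230} + 66672\right) + 24666 = \frac{4414449799}{66230} + 24666 = \frac{6048078979}{66230}$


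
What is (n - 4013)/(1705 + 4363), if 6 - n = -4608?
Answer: 601/6068 ≈ 0.099044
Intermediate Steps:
n = 4614 (n = 6 - 1*(-4608) = 6 + 4608 = 4614)
(n - 4013)/(1705 + 4363) = (4614 - 4013)/(1705 + 4363) = 601/6068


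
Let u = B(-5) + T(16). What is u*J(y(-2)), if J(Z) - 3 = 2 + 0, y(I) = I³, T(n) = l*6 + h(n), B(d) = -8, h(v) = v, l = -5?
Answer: -110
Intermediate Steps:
T(n) = -30 + n (T(n) = -5*6 + n = -30 + n)
u = -22 (u = -8 + (-30 + 16) = -8 - 14 = -22)
J(Z) = 5 (J(Z) = 3 + (2 + 0) = 3 + 2 = 5)
u*J(y(-2)) = -22*5 = -110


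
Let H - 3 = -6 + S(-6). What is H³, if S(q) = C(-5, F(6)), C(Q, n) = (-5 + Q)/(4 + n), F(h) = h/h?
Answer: -125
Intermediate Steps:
F(h) = 1
C(Q, n) = (-5 + Q)/(4 + n)
S(q) = -2 (S(q) = (-5 - 5)/(4 + 1) = -10/5 = (⅕)*(-10) = -2)
H = -5 (H = 3 + (-6 - 2) = 3 - 8 = -5)
H³ = (-5)³ = -125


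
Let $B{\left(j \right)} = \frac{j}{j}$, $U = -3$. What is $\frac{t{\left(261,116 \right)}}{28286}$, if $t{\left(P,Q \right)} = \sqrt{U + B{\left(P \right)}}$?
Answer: $\frac{i \sqrt{2}}{28286} \approx 4.9997 \cdot 10^{-5} i$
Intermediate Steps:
$B{\left(j \right)} = 1$
$t{\left(P,Q \right)} = i \sqrt{2}$ ($t{\left(P,Q \right)} = \sqrt{-3 + 1} = \sqrt{-2} = i \sqrt{2}$)
$\frac{t{\left(261,116 \right)}}{28286} = \frac{i \sqrt{2}}{28286}$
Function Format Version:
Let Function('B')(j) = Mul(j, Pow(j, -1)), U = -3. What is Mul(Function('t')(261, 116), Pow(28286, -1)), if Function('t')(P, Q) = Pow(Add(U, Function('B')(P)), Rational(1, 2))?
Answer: Mul(Rational(1, 28286), I, Pow(2, Rational(1, 2))) ≈ Mul(4.9997e-5, I)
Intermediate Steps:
Function('B')(j) = 1
Function('t')(P, Q) = Mul(I, Pow(2, Rational(1, 2))) (Function('t')(P, Q) = Pow(Add(-3, 1), Rational(1, 2)) = Pow(-2, Rational(1, 2)) = Mul(I, Pow(2, Rational(1, 2))))
Mul(Function('t')(261, 116), Pow(28286, -1)) = Mul(Mul(I, Pow(2, Rational(1, 2))), Pow(28286, -1)) = Mul(Mul(I, Pow(2, Rational(1, 2))), Rational(1, 28286)) = Mul(Rational(1, 28286), I, Pow(2, Rational(1, 2)))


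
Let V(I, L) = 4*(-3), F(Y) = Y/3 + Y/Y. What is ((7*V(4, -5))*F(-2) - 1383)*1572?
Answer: -2218092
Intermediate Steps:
F(Y) = 1 + Y/3 (F(Y) = Y*(⅓) + 1 = Y/3 + 1 = 1 + Y/3)
V(I, L) = -12
((7*V(4, -5))*F(-2) - 1383)*1572 = ((7*(-12))*(1 + (⅓)*(-2)) - 1383)*1572 = (-84*(1 - ⅔) - 1383)*1572 = (-84*⅓ - 1383)*1572 = (-28 - 1383)*1572 = -1411*1572 = -2218092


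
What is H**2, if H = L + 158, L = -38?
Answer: 14400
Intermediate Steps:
H = 120 (H = -38 + 158 = 120)
H**2 = 120**2 = 14400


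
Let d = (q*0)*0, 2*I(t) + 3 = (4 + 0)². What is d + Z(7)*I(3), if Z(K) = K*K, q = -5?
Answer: 637/2 ≈ 318.50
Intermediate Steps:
Z(K) = K²
I(t) = 13/2 (I(t) = -3/2 + (4 + 0)²/2 = -3/2 + (½)*4² = -3/2 + (½)*16 = -3/2 + 8 = 13/2)
d = 0 (d = -5*0*0 = 0*0 = 0)
d + Z(7)*I(3) = 0 + 7²*(13/2) = 0 + 49*(13/2) = 0 + 637/2 = 637/2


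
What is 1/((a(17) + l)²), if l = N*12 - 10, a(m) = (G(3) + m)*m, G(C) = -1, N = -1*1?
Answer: 1/62500 ≈ 1.6000e-5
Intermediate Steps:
N = -1
a(m) = m*(-1 + m) (a(m) = (-1 + m)*m = m*(-1 + m))
l = -22 (l = -1*12 - 10 = -12 - 10 = -22)
1/((a(17) + l)²) = 1/((17*(-1 + 17) - 22)²) = 1/((17*16 - 22)²) = 1/((272 - 22)²) = 1/(250²) = 1/62500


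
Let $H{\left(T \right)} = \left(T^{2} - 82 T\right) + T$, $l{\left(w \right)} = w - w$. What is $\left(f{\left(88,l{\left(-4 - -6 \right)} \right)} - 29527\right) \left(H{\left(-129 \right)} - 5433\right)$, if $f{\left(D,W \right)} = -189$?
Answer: $-643559412$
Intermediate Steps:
$l{\left(w \right)} = 0$
$H{\left(T \right)} = T^{2} - 81 T$
$\left(f{\left(88,l{\left(-4 - -6 \right)} \right)} - 29527\right) \left(H{\left(-129 \right)} - 5433\right) = \left(-189 - 29527\right) \left(- 129 \left(-81 - 129\right) - 5433\right) = - 29716 \left(\left(-129\right) \left(-210\right) - 5433\right) = - 29716 \left(27090 - 5433\right) = \left(-29716\right) 21657 = -643559412$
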